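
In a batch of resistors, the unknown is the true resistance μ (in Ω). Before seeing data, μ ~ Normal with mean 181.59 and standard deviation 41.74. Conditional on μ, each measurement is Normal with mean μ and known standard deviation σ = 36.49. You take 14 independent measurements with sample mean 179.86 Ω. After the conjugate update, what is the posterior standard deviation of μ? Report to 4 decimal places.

9.4966

For Normal data with known variance σ², a Normal(μ₀, σ₀²) prior on μ is conjugate. Posterior precision = 1/σ₀² + n/σ²; posterior mean is the precision-weighted average of μ₀ and x̄.
σ₀² = 41.74² = 1742.2276, σ² = 36.49² = 1331.5201; σ² + n·σ₀² = 1331.5201 + 14·1742.2276 = 25722.7065.
Posterior precision = 1/σ₀² + n/σ² = 1/1742.2276 + 14/1331.5201 = (σ² + n·σ₀²)/(σ₀²σ²) = 25722.7065/(1742.2276·1331.5201); posterior variance σₙ² = σ₀²σ²/(σ² + n·σ₀²) = 1742.2276·1331.5201/25722.7065 = 90.185341.
Posterior SD = √σₙ² = √(1742.2276·1331.5201/25722.7065) = 9.4966.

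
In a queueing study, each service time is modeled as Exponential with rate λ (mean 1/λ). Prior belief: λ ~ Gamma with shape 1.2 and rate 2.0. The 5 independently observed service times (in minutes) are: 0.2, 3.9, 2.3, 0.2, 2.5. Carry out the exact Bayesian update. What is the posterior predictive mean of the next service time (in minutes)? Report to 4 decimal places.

2.1346

With a Gamma(shape α, rate β) prior on the exponential rate λ, the posterior after n observations with total T = Σxᵢ is Gamma(α+n, β+T).
Sum of observations T = 9.1 minutes; n = 5.
Posterior: Gamma(1.2+5, 2.0+9.1) = Gamma(6.2, 11.1).
The predictive distribution for the next observation is Lomax; its mean is β/(α−1) = 11.1/5.2 = 2.1346.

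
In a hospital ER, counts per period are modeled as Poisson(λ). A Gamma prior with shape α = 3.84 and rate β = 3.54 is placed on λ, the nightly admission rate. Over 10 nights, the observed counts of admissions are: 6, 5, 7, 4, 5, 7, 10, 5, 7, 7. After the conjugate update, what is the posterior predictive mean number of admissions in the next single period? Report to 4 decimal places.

With a Gamma(shape α, rate β) prior, the Poisson likelihood is conjugate: the posterior is Gamma(α + ΣXᵢ, β + n).
Sum of counts S = 63 over n = 10 nights.
Posterior: Gamma(α+S, β+n) = Gamma(3.84+63, 3.54+10) = Gamma(66.84, 13.54).
The predictive distribution for one future period is NegBinom with mean α/β = 4.9365.

4.9365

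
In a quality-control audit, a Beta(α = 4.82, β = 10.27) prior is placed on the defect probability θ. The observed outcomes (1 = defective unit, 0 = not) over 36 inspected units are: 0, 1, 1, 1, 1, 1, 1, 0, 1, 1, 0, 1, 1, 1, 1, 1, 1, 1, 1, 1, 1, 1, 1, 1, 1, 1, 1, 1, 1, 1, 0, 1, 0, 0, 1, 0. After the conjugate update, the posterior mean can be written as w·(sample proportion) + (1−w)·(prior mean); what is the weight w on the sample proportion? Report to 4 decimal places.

0.7046

The Beta prior is conjugate to a Binomial/Bernoulli likelihood; the update adds successes to α and failures to β.
Posterior mean = (α₀+k)/(α₀+β₀+n) = [n/(α₀+β₀+n)]·(k/n) + [(α₀+β₀)/(α₀+β₀+n)]·α₀/(α₀+β₀), so only n and the prior enter the weight.
The weight on the data is w = n/(α₀+β₀+n) = 36/(4.82+10.27+36) = 36/51.09 = 0.7046.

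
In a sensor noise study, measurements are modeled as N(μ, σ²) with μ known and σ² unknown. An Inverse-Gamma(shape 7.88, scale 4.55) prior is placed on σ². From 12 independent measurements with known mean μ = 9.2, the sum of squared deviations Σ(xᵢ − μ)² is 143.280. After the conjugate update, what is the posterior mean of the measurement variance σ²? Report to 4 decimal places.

With known mean μ and an Inverse-Gamma(α, β) prior on σ², the Normal likelihood is conjugate: posterior is Inv-Gamma(α + n/2, β + Σ(xᵢ−μ)²/2).
Posterior: Inv-Gamma(7.88 + 12/2, 4.55 + 143.280/2) = Inv-Gamma(13.88, 76.1900).
E[σ²|data] = β/(α−1) = 76.1900/12.88 = 5.9154.

5.9154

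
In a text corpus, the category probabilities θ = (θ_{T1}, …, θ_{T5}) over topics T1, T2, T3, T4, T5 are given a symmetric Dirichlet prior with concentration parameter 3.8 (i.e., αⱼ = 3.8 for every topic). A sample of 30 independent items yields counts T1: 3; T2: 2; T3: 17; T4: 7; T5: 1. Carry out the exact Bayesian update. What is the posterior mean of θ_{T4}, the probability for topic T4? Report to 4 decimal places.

The Dirichlet prior is conjugate to the Multinomial likelihood: each posterior αⱼ = prior αⱼ + observed count nⱼ.
Posterior concentration: (6.8, 5.8, 20.8, 10.8, 4.8), total = 49.0.
E[θ_{T4}|data] = α_{T4}/Σα = 10.8/49.0 = 0.2204.

0.2204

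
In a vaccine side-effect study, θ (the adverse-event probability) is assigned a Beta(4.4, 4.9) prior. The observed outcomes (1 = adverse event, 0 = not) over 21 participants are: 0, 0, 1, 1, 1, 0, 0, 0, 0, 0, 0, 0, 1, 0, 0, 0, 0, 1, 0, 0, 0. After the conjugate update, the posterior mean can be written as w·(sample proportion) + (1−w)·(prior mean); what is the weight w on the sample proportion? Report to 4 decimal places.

0.6931

The Beta prior is conjugate to a Binomial/Bernoulli likelihood; the update adds successes to α and failures to β.
Posterior mean = (α₀+k)/(α₀+β₀+n) = [n/(α₀+β₀+n)]·(k/n) + [(α₀+β₀)/(α₀+β₀+n)]·α₀/(α₀+β₀), so only n and the prior enter the weight.
The weight on the data is w = n/(α₀+β₀+n) = 21/(4.4+4.9+21) = 21/30.3 = 0.6931.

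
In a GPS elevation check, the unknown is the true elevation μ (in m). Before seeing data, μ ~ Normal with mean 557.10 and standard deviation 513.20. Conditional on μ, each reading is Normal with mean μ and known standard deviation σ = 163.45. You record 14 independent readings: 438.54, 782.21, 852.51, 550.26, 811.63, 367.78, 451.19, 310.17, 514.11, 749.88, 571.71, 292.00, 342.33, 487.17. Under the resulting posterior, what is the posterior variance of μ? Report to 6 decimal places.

1894.551770

For Normal data with known variance σ², a Normal(μ₀, σ₀²) prior on μ is conjugate. Posterior precision = 1/σ₀² + n/σ²; posterior mean is the precision-weighted average of μ₀ and x̄.
σ₀² = 513.20² = 263374.24, σ² = 163.45² = 26715.9025; σ² + n·σ₀² = 26715.9025 + 14·263374.24 = 3713955.2625.
Posterior precision = 1/σ₀² + n/σ² = 1/263374.24 + 14/26715.9025 = (σ² + n·σ₀²)/(σ₀²σ²) = 3713955.2625/(263374.24·26715.9025); posterior variance σₙ² = σ₀²σ²/(σ² + n·σ₀²) = 263374.24·26715.9025/3713955.2625 = 1894.551770.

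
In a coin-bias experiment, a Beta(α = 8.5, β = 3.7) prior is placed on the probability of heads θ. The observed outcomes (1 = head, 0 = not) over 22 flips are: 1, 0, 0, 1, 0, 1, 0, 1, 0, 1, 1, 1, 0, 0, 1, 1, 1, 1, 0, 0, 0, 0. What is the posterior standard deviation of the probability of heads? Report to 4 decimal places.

0.0834

The Beta prior is conjugate to a Binomial/Bernoulli likelihood; the update adds successes to α and failures to β.
Posterior: Beta(α+k, β+n−k) = Beta(8.5+11, 3.7+11) = Beta(19.5, 14.7).
Var = αβ/((α+β)²(α+β+1)) = 19.5·14.7/(34.2²·35.2) = 0.00696237; SD = √0.00696237 = 0.0834.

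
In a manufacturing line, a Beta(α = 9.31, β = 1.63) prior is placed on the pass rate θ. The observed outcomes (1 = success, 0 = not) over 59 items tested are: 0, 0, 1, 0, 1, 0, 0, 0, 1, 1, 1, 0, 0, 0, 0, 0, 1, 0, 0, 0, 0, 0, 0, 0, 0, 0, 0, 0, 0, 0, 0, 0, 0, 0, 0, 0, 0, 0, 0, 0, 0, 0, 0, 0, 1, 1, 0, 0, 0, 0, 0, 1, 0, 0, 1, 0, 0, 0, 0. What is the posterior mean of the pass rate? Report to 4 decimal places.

The Beta prior is conjugate to a Binomial/Bernoulli likelihood; the update adds successes to α and failures to β.
Posterior: Beta(α+k, β+n−k) = Beta(9.31+10, 1.63+49) = Beta(19.31, 50.63).
Posterior mean = α/(α+β) = 19.31/69.94 = 0.2761.

0.2761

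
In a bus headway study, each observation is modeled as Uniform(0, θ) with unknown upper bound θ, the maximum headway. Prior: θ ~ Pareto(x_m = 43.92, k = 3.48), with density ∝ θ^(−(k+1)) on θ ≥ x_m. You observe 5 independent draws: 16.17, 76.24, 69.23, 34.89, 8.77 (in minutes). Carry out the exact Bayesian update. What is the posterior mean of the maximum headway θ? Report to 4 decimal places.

86.4325

A Pareto(scale x_m, shape k) prior on the upper bound θ of Uniform(0, θ) is conjugate: posterior is Pareto(max(x_m, max xᵢ), k + n).
Sample maximum = 76.24; prior scale x_m = 43.92 → posterior scale = max = 76.24.
Posterior shape = 3.48 + 5 = 8.48.
E[θ|data] = k·x_m/(k−1) = 8.48·76.24/7.48 = 86.4325.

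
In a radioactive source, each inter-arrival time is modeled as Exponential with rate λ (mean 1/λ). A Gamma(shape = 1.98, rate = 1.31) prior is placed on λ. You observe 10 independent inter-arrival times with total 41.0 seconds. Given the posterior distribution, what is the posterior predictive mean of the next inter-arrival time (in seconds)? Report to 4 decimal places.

3.8534

With a Gamma(shape α, rate β) prior on the exponential rate λ, the posterior after n observations with total T = Σxᵢ is Gamma(α+n, β+T).
Posterior: Gamma(1.98+10, 1.31+41.0) = Gamma(11.98, 42.31).
The predictive distribution for the next observation is Lomax; its mean is β/(α−1) = 42.31/10.98 = 3.8534.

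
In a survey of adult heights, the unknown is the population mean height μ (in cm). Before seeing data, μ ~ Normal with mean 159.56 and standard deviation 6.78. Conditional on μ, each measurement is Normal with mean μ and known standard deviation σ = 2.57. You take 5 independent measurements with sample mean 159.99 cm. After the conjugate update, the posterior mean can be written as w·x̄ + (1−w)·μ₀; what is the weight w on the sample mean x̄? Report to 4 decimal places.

For Normal data with known variance σ², a Normal(μ₀, σ₀²) prior on μ is conjugate. Posterior precision = 1/σ₀² + n/σ²; posterior mean is the precision-weighted average of μ₀ and x̄.
σ₀² = 6.78² = 45.9684, σ² = 2.57² = 6.6049. Prior precision 1/σ₀² = 1/45.9684; data precision n/σ² = 5/6.6049.
w = (n/σ²)/(1/σ₀² + n/σ²) = n·σ₀²/(σ² + n·σ₀²) = 5·45.9684/(6.6049 + 5·45.9684) = 229.842/236.4469 = 0.9721.

0.9721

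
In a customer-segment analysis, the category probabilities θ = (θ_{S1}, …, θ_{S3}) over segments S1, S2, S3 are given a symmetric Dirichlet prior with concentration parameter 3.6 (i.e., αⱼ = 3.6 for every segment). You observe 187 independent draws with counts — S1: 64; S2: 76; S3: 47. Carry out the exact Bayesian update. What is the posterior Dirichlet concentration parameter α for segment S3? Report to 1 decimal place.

50.6

The Dirichlet prior is conjugate to the Multinomial likelihood: each posterior αⱼ = prior αⱼ + observed count nⱼ.
Posterior concentration: (67.6, 79.6, 50.6), total = 197.8.
α_{S3} = 3.6 + 47 = 50.6.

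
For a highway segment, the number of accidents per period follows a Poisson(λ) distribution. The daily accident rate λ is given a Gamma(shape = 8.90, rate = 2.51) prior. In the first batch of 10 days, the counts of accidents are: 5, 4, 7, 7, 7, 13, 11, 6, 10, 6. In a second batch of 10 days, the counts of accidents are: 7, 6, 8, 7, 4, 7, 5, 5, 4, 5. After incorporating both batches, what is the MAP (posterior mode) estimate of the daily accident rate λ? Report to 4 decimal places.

6.3039

With a Gamma(shape α, rate β) prior, the Poisson likelihood is conjugate: the posterior is Gamma(α + ΣXᵢ, β + n).
Batch 1: sum of counts S = 76 over n = 10 days.
After batch 1: Gamma(α+S, β+n) = Gamma(8.90+76, 2.51+10) = Gamma(84.90, 12.51).
Batch 2: sum of counts S = 58 over n = 10 days.
After batch 2: Gamma(α+S, β+n) = Gamma(84.90+58, 12.51+10) = Gamma(142.90, 22.51).
Mode of Gamma(α,β) for α≥1 is (α−1)/β = 141.90/22.51 = 6.3039.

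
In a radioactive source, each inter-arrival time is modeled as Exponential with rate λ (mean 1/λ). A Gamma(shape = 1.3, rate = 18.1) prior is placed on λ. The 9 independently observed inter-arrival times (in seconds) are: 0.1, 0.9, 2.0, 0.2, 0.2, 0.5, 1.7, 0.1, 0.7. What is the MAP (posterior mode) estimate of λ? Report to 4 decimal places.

0.3796

With a Gamma(shape α, rate β) prior on the exponential rate λ, the posterior after n observations with total T = Σxᵢ is Gamma(α+n, β+T).
Sum of observations T = 6.4 seconds; n = 9.
Posterior: Gamma(1.3+9, 18.1+6.4) = Gamma(10.3, 24.5).
Mode = (α−1)/β = 0.3796.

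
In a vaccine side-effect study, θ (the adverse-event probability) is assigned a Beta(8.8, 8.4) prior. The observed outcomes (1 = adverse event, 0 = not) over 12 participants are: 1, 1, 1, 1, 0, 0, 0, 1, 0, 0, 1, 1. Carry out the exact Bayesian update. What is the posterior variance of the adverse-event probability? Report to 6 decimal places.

0.008222

The Beta prior is conjugate to a Binomial/Bernoulli likelihood; the update adds successes to α and failures to β.
Posterior: Beta(α+k, β+n−k) = Beta(8.8+7, 8.4+5) = Beta(15.8, 13.4).
Var = αβ/((α+β)²(α+β+1)) = 15.8·13.4/(29.2²·30.2) = 0.008222.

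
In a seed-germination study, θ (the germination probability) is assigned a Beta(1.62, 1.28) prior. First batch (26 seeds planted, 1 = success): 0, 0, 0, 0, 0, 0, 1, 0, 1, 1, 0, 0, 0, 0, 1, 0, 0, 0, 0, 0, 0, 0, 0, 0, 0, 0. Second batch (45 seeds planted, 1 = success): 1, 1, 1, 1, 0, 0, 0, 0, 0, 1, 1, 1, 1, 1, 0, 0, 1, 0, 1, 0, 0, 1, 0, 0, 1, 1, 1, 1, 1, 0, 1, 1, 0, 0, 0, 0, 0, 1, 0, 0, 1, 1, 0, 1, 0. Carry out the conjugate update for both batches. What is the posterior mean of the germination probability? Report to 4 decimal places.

0.3873

The Beta prior is conjugate to a Binomial/Bernoulli likelihood; the update adds successes to α and failures to β.
After batch 1: Beta(1.62+4, 1.28+22) = Beta(5.62, 23.28).
After batch 2: Beta(5.62+23, 23.28+22) = Beta(28.62, 45.28).
Posterior mean = α/(α+β) = 28.62/73.90 = 0.3873.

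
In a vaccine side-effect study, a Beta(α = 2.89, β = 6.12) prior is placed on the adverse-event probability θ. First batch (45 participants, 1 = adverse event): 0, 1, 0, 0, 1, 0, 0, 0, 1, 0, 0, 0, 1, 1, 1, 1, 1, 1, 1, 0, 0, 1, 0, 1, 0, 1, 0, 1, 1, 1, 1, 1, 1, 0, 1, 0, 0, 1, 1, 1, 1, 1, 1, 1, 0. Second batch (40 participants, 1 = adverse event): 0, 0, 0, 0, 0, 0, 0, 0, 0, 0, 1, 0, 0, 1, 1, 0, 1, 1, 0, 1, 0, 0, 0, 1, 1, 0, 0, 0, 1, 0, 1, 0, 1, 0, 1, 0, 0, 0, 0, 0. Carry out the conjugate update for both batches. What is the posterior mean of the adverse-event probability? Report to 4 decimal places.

The Beta prior is conjugate to a Binomial/Bernoulli likelihood; the update adds successes to α and failures to β.
After batch 1: Beta(2.89+27, 6.12+18) = Beta(29.89, 24.12).
After batch 2: Beta(29.89+12, 24.12+28) = Beta(41.89, 52.12).
Posterior mean = α/(α+β) = 41.89/94.01 = 0.4456.

0.4456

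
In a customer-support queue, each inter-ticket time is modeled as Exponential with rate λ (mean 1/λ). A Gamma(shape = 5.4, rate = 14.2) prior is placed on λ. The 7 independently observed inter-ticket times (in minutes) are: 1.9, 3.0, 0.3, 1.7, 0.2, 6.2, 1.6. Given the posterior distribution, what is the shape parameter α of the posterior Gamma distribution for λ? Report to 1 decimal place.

With a Gamma(shape α, rate β) prior on the exponential rate λ, the posterior after n observations with total T = Σxᵢ is Gamma(α+n, β+T).
Sum of observations T = 14.9 minutes; n = 7.
Posterior: Gamma(5.4+7, 14.2+14.9) = Gamma(12.4, 29.1).
Posterior α = 12.4.

12.4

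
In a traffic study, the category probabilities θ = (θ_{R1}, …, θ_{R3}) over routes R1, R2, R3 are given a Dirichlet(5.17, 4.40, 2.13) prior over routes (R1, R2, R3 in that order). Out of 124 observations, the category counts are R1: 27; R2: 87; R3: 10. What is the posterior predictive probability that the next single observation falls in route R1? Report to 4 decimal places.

0.2371

The Dirichlet prior is conjugate to the Multinomial likelihood: each posterior αⱼ = prior αⱼ + observed count nⱼ.
Posterior concentration: (32.17, 91.40, 12.13), total = 135.70.
P(next = R1 | data) = α_{R1}/Σα = 0.2371.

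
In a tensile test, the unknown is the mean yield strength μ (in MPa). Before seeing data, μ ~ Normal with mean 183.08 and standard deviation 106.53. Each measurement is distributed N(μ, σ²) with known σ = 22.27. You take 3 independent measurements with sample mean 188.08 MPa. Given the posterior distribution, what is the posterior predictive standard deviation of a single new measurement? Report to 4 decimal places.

25.6690

For Normal data with known variance σ², a Normal(μ₀, σ₀²) prior on μ is conjugate. Posterior precision = 1/σ₀² + n/σ²; posterior mean is the precision-weighted average of μ₀ and x̄.
σ₀² = 106.53² = 11348.6409, σ² = 22.27² = 495.9529; σ² + n·σ₀² = 495.9529 + 3·11348.6409 = 34541.8756.
Posterior precision = 1/σ₀² + n/σ² = 1/11348.6409 + 3/495.9529 = (σ² + n·σ₀²)/(σ₀²σ²) = 34541.8756/(11348.6409·495.9529); posterior variance σₙ² = σ₀²σ²/(σ² + n·σ₀²) = 11348.6409·495.9529/34541.8756 = 162.944000.
Predictive variance for one new observation = σₙ² + σ² = 11348.6409·495.9529/34541.8756 + 495.9529 = σ²·(σ₀² + 34541.8756)/34541.8756 = 495.9529·45890.5165/34541.8756 = 658.896900; SD = √(495.9529·45890.5165/34541.8756) = 25.6690.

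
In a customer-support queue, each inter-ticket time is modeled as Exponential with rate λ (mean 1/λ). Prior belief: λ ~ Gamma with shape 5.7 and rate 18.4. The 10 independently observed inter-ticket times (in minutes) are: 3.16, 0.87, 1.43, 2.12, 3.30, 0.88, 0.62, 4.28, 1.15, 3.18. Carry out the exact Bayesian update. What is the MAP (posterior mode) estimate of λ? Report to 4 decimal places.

0.3732

With a Gamma(shape α, rate β) prior on the exponential rate λ, the posterior after n observations with total T = Σxᵢ is Gamma(α+n, β+T).
Sum of observations T = 20.99 minutes; n = 10.
Posterior: Gamma(5.7+10, 18.4+20.99) = Gamma(15.7, 39.39).
Mode = (α−1)/β = 0.3732.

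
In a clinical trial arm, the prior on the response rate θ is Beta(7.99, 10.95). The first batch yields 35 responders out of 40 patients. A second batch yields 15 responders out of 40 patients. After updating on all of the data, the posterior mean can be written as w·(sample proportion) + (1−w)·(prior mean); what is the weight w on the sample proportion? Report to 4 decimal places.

0.8086

The Beta prior is conjugate to a Binomial/Bernoulli likelihood; the update adds successes to α and failures to β.
Total number of patients: n = 40 + 40 = 80.
Posterior mean = (α₀+k)/(α₀+β₀+n) = [n/(α₀+β₀+n)]·(k/n) + [(α₀+β₀)/(α₀+β₀+n)]·α₀/(α₀+β₀), so only n and the prior enter the weight.
The weight on the data is w = n/(α₀+β₀+n) = 80/(7.99+10.95+80) = 80/98.94 = 0.8086.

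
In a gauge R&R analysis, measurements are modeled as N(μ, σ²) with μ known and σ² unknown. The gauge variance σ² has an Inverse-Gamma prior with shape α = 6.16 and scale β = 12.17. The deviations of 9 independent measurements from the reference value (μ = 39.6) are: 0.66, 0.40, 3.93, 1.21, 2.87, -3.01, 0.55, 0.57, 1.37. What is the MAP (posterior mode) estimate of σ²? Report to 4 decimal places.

2.6435

With known mean μ and an Inverse-Gamma(α, β) prior on σ², the Normal likelihood is conjugate: posterior is Inv-Gamma(α + n/2, β + Σ(xᵢ−μ)²/2).
Σ(xᵢ−μ)² = (0.66)² + (0.40)² + (3.93)² + (1.21)² + (2.87)² + (-3.01)² + (0.55)² + (0.57)² + (1.37)² = 37.3059.
Posterior: Inv-Gamma(6.16 + 9/2, 12.17 + 37.3059/2) = Inv-Gamma(10.66, 30.82295).
Mode = β/(α+1) = 30.82295/11.66 = 2.6435.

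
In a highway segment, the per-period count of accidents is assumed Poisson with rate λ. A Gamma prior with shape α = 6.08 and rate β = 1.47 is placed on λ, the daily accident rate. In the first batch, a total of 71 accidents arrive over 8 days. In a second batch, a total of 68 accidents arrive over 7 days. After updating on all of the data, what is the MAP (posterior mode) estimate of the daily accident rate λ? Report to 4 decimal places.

8.7480

With a Gamma(shape α, rate β) prior, the Poisson likelihood is conjugate: the posterior is Gamma(α + ΣXᵢ, β + n).
After batch 1: Gamma(α+S, β+n) = Gamma(6.08+71, 1.47+8) = Gamma(77.08, 9.47).
After batch 2: Gamma(α+S, β+n) = Gamma(77.08+68, 9.47+7) = Gamma(145.08, 16.47).
Mode of Gamma(α,β) for α≥1 is (α−1)/β = 144.08/16.47 = 8.7480.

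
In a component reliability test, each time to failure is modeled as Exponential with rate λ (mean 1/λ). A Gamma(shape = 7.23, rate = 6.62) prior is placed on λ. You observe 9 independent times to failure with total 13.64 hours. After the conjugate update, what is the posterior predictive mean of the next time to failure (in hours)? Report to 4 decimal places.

1.3303

With a Gamma(shape α, rate β) prior on the exponential rate λ, the posterior after n observations with total T = Σxᵢ is Gamma(α+n, β+T).
Posterior: Gamma(7.23+9, 6.62+13.64) = Gamma(16.23, 20.26).
The predictive distribution for the next observation is Lomax; its mean is β/(α−1) = 20.26/15.23 = 1.3303.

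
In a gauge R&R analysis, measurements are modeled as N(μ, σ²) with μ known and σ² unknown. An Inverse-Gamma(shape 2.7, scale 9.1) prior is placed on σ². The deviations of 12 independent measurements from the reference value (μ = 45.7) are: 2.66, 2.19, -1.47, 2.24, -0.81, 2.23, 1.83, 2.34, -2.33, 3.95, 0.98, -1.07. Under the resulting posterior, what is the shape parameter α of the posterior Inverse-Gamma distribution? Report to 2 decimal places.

8.70

With known mean μ and an Inverse-Gamma(α, β) prior on σ², the Normal likelihood is conjugate: posterior is Inv-Gamma(α + n/2, β + Σ(xᵢ−μ)²/2).
Σ(xᵢ−μ)² = (2.66)² + (2.19)² + (-1.47)² + (2.24)² + (-0.81)² + (2.23)² + (1.83)² + (2.34)² + (-2.33)² + (3.95)² + (0.98)² + (-1.07)² = 56.6404.
Posterior: Inv-Gamma(2.7 + 12/2, 9.1 + 56.6404/2) = Inv-Gamma(8.70, 37.42020).
Posterior α = 8.70.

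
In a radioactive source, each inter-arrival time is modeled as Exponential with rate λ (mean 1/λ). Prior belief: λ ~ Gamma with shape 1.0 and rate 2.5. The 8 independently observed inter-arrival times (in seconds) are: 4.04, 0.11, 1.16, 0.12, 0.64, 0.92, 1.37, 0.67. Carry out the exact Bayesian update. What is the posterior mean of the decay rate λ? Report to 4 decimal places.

With a Gamma(shape α, rate β) prior on the exponential rate λ, the posterior after n observations with total T = Σxᵢ is Gamma(α+n, β+T).
Sum of observations T = 9.03 seconds; n = 8.
Posterior: Gamma(1.0+8, 2.5+9.03) = Gamma(9.0, 11.53).
Posterior mean of λ = α/β = 9.0/11.53 = 0.7806.

0.7806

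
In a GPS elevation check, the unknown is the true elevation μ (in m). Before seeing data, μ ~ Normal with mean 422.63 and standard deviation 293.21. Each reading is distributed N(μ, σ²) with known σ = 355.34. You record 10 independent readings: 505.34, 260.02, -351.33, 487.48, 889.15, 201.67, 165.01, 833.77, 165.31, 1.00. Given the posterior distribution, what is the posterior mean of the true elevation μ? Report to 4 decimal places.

329.4302

For Normal data with known variance σ², a Normal(μ₀, σ₀²) prior on μ is conjugate. Posterior precision = 1/σ₀² + n/σ²; posterior mean is the precision-weighted average of μ₀ and x̄.
Σxᵢ = 505.34 + 260.02 + (-351.33) + 487.48 + 889.15 + 201.67 + 165.01 + 833.77 + 165.31 + 1.00 = 3157.42, so n·x̄ = 3157.42.
σ₀² = 293.21² = 85972.1041, σ² = 355.34² = 126266.5156; σ² + n·σ₀² = 126266.5156 + 10·85972.1041 = 985987.5566.
Posterior mean = (μ₀/σ₀² + n·x̄/σ²)/(1/σ₀² + n/σ²) = (σ²·μ₀ + σ₀²·n·x̄)/(σ² + n·σ₀²) = (126266.5156·422.63 + 85972.1041·3157.42)/985987.5566 = 324814058.41545/985987.5566 = 329.4302.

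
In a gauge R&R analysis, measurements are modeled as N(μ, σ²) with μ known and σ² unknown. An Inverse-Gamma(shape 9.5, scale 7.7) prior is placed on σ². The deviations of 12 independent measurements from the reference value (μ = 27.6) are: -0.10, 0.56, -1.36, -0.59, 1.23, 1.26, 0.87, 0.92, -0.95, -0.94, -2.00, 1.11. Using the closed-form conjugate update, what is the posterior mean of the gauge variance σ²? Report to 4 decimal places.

1.0222

With known mean μ and an Inverse-Gamma(α, β) prior on σ², the Normal likelihood is conjugate: posterior is Inv-Gamma(α + n/2, β + Σ(xᵢ−μ)²/2).
Σ(xᵢ−μ)² = (-0.10)² + (0.56)² + (-1.36)² + (-0.59)² + (1.23)² + (1.26)² + (0.87)² + (0.92)² + (-0.95)² + (-0.94)² + (-2.00)² + (1.11)² = 14.2433.
Posterior: Inv-Gamma(9.5 + 12/2, 7.7 + 14.2433/2) = Inv-Gamma(15.50, 14.82165).
E[σ²|data] = β/(α−1) = 14.82165/14.50 = 1.0222.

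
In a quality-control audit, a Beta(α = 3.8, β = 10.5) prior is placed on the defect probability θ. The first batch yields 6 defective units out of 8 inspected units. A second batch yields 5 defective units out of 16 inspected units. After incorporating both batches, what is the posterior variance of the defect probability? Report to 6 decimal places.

The Beta prior is conjugate to a Binomial/Bernoulli likelihood; the update adds successes to α and failures to β.
After batch 1: Beta(3.8+6, 10.5+2) = Beta(9.8, 12.5).
After batch 2: Beta(9.8+5, 12.5+11) = Beta(14.8, 23.5).
Var = αβ/((α+β)²(α+β+1)) = 14.8·23.5/(38.3²·39.3) = 0.006033.

0.006033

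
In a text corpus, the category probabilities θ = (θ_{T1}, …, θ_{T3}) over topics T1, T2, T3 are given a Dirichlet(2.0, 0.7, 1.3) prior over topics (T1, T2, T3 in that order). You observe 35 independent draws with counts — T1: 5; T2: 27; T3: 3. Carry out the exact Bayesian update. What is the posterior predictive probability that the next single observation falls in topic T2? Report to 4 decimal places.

0.7103

The Dirichlet prior is conjugate to the Multinomial likelihood: each posterior αⱼ = prior αⱼ + observed count nⱼ.
Posterior concentration: (7.0, 27.7, 4.3), total = 39.0.
P(next = T2 | data) = α_{T2}/Σα = 0.7103.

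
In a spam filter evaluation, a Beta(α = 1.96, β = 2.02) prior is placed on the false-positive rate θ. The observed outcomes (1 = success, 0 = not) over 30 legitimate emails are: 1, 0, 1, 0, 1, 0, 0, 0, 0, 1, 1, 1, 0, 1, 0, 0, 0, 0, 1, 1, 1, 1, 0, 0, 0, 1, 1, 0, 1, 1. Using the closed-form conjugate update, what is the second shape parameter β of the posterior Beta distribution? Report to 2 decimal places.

17.02

The Beta prior is conjugate to a Binomial/Bernoulli likelihood; the update adds successes to α and failures to β.
Posterior: Beta(α+k, β+n−k) = Beta(1.96+15, 2.02+15) = Beta(16.96, 17.02).
Posterior β = 17.02.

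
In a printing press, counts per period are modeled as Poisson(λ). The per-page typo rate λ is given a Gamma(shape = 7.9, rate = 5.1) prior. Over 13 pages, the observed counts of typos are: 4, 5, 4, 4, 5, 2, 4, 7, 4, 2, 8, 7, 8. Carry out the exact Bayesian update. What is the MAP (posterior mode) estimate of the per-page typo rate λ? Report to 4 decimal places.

3.9171

With a Gamma(shape α, rate β) prior, the Poisson likelihood is conjugate: the posterior is Gamma(α + ΣXᵢ, β + n).
Sum of counts S = 64 over n = 13 pages.
Posterior: Gamma(α+S, β+n) = Gamma(7.9+64, 5.1+13) = Gamma(71.9, 18.1).
Mode of Gamma(α,β) for α≥1 is (α−1)/β = 70.9/18.1 = 3.9171.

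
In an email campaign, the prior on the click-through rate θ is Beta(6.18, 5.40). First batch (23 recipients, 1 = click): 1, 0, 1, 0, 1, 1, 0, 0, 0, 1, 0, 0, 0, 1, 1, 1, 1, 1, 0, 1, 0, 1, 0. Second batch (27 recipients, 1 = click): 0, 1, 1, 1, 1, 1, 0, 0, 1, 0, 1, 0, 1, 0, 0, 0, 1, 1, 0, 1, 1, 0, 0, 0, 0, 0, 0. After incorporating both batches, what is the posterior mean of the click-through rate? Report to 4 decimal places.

0.4901

The Beta prior is conjugate to a Binomial/Bernoulli likelihood; the update adds successes to α and failures to β.
After batch 1: Beta(6.18+12, 5.40+11) = Beta(18.18, 16.40).
After batch 2: Beta(18.18+12, 16.40+15) = Beta(30.18, 31.40).
Posterior mean = α/(α+β) = 30.18/61.58 = 0.4901.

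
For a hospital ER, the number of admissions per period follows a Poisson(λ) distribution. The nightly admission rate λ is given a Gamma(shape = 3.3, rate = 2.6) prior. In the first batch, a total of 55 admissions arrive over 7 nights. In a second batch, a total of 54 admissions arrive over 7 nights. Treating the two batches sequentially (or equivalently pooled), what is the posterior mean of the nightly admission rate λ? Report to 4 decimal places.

With a Gamma(shape α, rate β) prior, the Poisson likelihood is conjugate: the posterior is Gamma(α + ΣXᵢ, β + n).
After batch 1: Gamma(α+S, β+n) = Gamma(3.3+55, 2.6+7) = Gamma(58.3, 9.6).
After batch 2: Gamma(α+S, β+n) = Gamma(58.3+54, 9.6+7) = Gamma(112.3, 16.6).
Posterior mean = α/β = 112.3/16.6 = 6.7651.

6.7651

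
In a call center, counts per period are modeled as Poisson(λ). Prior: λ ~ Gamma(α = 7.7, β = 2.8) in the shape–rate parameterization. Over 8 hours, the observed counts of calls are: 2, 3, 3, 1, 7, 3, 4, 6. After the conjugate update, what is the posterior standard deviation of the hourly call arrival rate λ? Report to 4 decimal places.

With a Gamma(shape α, rate β) prior, the Poisson likelihood is conjugate: the posterior is Gamma(α + ΣXᵢ, β + n).
Sum of counts S = 29 over n = 8 hours.
Posterior: Gamma(α+S, β+n) = Gamma(7.7+29, 2.8+8) = Gamma(36.7, 10.8).
SD = √α/β = √36.7/10.8 = 0.5609.

0.5609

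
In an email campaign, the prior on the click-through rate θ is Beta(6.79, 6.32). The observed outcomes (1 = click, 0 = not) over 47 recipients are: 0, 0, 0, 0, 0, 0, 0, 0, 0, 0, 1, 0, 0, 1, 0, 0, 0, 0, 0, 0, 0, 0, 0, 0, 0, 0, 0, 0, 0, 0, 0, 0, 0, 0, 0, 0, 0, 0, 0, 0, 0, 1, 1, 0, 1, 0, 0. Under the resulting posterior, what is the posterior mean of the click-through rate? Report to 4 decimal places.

0.1961

The Beta prior is conjugate to a Binomial/Bernoulli likelihood; the update adds successes to α and failures to β.
Posterior: Beta(α+k, β+n−k) = Beta(6.79+5, 6.32+42) = Beta(11.79, 48.32).
Posterior mean = α/(α+β) = 11.79/60.11 = 0.1961.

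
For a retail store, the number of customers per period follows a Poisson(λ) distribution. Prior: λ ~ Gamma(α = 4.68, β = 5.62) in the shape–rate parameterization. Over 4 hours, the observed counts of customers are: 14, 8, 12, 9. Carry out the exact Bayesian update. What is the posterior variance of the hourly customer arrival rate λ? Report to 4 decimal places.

0.5152

With a Gamma(shape α, rate β) prior, the Poisson likelihood is conjugate: the posterior is Gamma(α + ΣXᵢ, β + n).
Sum of counts S = 43 over n = 4 hours.
Posterior: Gamma(α+S, β+n) = Gamma(4.68+43, 5.62+4) = Gamma(47.68, 9.62).
Var = α/β² = 47.68/9.62² = 0.5152.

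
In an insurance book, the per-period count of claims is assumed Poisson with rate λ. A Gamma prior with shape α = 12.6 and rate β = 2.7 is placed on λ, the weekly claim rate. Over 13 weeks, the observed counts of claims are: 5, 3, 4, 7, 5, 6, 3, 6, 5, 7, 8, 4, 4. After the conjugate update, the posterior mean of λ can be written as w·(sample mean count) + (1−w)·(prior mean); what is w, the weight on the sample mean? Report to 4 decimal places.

With a Gamma(shape α, rate β) prior, the Poisson likelihood is conjugate: the posterior is Gamma(α + ΣXᵢ, β + n).
Posterior mean = (α₀+S)/(β₀+n) = [n/(β₀+n)]·(S/n) + [β₀/(β₀+n)]·(α₀/β₀), so only n and β₀ enter the weight.
Weight on data w = n/(β₀+n) = 13/(2.7+13) = 13/15.7 = 0.8280.

0.8280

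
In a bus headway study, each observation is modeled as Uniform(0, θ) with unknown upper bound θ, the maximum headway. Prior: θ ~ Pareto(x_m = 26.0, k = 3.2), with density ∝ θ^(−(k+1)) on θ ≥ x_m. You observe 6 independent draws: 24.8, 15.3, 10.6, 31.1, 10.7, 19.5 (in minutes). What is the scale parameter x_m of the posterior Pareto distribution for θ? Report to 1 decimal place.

31.1

A Pareto(scale x_m, shape k) prior on the upper bound θ of Uniform(0, θ) is conjugate: posterior is Pareto(max(x_m, max xᵢ), k + n).
Sample maximum = 31.1; prior scale x_m = 26.0 → posterior scale = max = 31.1.
Posterior shape = 3.2 + 6 = 9.2.
Posterior scale x_m = 31.1.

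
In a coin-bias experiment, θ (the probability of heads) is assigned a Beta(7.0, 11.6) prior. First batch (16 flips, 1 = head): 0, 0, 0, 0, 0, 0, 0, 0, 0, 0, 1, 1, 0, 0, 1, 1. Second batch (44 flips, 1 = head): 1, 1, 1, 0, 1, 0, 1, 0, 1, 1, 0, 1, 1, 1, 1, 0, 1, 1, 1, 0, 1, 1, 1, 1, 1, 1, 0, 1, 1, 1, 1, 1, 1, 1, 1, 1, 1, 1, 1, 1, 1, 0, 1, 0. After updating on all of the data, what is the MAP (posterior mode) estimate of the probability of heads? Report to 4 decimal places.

0.5875

The Beta prior is conjugate to a Binomial/Bernoulli likelihood; the update adds successes to α and failures to β.
After batch 1: Beta(7.0+4, 11.6+12) = Beta(11.0, 23.6).
After batch 2: Beta(11.0+35, 23.6+9) = Beta(46.0, 32.6).
Mode of Beta(a,b) for a,b>1 is (a−1)/(a+b−2) = 45.0/76.6 = 0.5875.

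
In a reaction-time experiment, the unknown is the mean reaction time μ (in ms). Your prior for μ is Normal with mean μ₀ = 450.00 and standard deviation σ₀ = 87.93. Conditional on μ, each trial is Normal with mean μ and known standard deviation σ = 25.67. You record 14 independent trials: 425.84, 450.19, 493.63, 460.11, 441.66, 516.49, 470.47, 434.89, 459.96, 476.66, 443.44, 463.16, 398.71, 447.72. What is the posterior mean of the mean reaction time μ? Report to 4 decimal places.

For Normal data with known variance σ², a Normal(μ₀, σ₀²) prior on μ is conjugate. Posterior precision = 1/σ₀² + n/σ²; posterior mean is the precision-weighted average of μ₀ and x̄.
Σxᵢ = 425.84 + 450.19 + 493.63 + 460.11 + 441.66 + 516.49 + 470.47 + 434.89 + 459.96 + 476.66 + 443.44 + 463.16 + 398.71 + 447.72 = 6382.93, so n·x̄ = 6382.93.
σ₀² = 87.93² = 7731.6849, σ² = 25.67² = 658.9489; σ² + n·σ₀² = 658.9489 + 14·7731.6849 = 108902.5375.
Posterior mean = (μ₀/σ₀² + n·x̄/σ²)/(1/σ₀² + n/σ²) = (σ²·μ₀ + σ₀²·n·x̄)/(σ² + n·σ₀²) = (658.9489·450.00 + 7731.6849·6382.93)/108902.5375 = 49647330.503757/108902.5375 = 455.8877.

455.8877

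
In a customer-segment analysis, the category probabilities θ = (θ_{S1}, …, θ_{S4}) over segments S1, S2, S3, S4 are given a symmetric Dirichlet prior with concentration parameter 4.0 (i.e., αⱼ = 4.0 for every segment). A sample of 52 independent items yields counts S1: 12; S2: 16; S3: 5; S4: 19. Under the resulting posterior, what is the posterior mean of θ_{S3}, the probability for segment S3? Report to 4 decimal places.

0.1324

The Dirichlet prior is conjugate to the Multinomial likelihood: each posterior αⱼ = prior αⱼ + observed count nⱼ.
Posterior concentration: (16.0, 20.0, 9.0, 23.0), total = 68.0.
E[θ_{S3}|data] = α_{S3}/Σα = 9.0/68.0 = 0.1324.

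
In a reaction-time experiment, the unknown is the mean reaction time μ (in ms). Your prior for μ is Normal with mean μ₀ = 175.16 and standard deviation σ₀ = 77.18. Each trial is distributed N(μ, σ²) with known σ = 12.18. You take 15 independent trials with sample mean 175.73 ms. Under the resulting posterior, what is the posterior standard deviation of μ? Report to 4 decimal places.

3.1423

For Normal data with known variance σ², a Normal(μ₀, σ₀²) prior on μ is conjugate. Posterior precision = 1/σ₀² + n/σ²; posterior mean is the precision-weighted average of μ₀ and x̄.
σ₀² = 77.18² = 5956.7524, σ² = 12.18² = 148.3524; σ² + n·σ₀² = 148.3524 + 15·5956.7524 = 89499.6384.
Posterior precision = 1/σ₀² + n/σ² = 1/5956.7524 + 15/148.3524 = (σ² + n·σ₀²)/(σ₀²σ²) = 89499.6384/(5956.7524·148.3524); posterior variance σₙ² = σ₀²σ²/(σ² + n·σ₀²) = 5956.7524·148.3524/89499.6384 = 9.873766.
Posterior SD = √σₙ² = √(5956.7524·148.3524/89499.6384) = 3.1423.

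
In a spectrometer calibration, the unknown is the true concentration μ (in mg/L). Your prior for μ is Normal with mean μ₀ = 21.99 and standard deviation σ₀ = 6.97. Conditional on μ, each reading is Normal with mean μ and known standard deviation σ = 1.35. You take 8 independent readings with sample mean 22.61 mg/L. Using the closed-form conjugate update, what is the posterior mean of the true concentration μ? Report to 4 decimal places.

22.6071

For Normal data with known variance σ², a Normal(μ₀, σ₀²) prior on μ is conjugate. Posterior precision = 1/σ₀² + n/σ²; posterior mean is the precision-weighted average of μ₀ and x̄.
n·x̄ = 8·22.61 = 180.88.
σ₀² = 6.97² = 48.5809, σ² = 1.35² = 1.8225; σ² + n·σ₀² = 1.8225 + 8·48.5809 = 390.4697.
Posterior mean = (μ₀/σ₀² + n·x̄/σ²)/(1/σ₀² + n/σ²) = (σ²·μ₀ + σ₀²·n·x̄)/(σ² + n·σ₀²) = (1.8225·21.99 + 48.5809·180.88)/390.4697 = 8827.389967/390.4697 = 22.6071.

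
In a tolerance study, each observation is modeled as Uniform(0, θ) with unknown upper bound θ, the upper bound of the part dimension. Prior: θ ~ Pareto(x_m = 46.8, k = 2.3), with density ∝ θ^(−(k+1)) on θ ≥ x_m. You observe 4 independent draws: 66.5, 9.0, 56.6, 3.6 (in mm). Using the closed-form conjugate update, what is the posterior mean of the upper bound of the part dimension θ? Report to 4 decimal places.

79.0472

A Pareto(scale x_m, shape k) prior on the upper bound θ of Uniform(0, θ) is conjugate: posterior is Pareto(max(x_m, max xᵢ), k + n).
Sample maximum = 66.5; prior scale x_m = 46.8 → posterior scale = max = 66.5.
Posterior shape = 2.3 + 4 = 6.3.
E[θ|data] = k·x_m/(k−1) = 6.3·66.5/5.3 = 79.0472.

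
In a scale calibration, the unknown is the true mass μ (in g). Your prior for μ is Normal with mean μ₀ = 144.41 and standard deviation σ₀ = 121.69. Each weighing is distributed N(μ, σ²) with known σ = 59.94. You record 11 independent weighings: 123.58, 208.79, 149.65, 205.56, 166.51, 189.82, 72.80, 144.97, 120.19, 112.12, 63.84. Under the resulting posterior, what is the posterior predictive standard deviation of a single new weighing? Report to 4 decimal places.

For Normal data with known variance σ², a Normal(μ₀, σ₀²) prior on μ is conjugate. Posterior precision = 1/σ₀² + n/σ²; posterior mean is the precision-weighted average of μ₀ and x̄.
σ₀² = 121.69² = 14808.4561, σ² = 59.94² = 3592.8036; σ² + n·σ₀² = 3592.8036 + 11·14808.4561 = 166485.8207.
Posterior precision = 1/σ₀² + n/σ² = 1/14808.4561 + 11/3592.8036 = (σ² + n·σ₀²)/(σ₀²σ²) = 166485.8207/(14808.4561·3592.8036); posterior variance σₙ² = σ₀²σ²/(σ² + n·σ₀²) = 14808.4561·3592.8036/166485.8207 = 319.570004.
Predictive variance for one new observation = σₙ² + σ² = 14808.4561·3592.8036/166485.8207 + 3592.8036 = σ²·(σ₀² + 166485.8207)/166485.8207 = 3592.8036·181294.2768/166485.8207 = 3912.373604; SD = √(3592.8036·181294.2768/166485.8207) = 62.5490.

62.5490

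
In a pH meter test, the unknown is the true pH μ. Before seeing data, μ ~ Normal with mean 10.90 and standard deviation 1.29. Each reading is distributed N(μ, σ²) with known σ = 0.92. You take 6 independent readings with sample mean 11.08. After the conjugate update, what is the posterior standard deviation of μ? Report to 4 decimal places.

For Normal data with known variance σ², a Normal(μ₀, σ₀²) prior on μ is conjugate. Posterior precision = 1/σ₀² + n/σ²; posterior mean is the precision-weighted average of μ₀ and x̄.
σ₀² = 1.29² = 1.6641, σ² = 0.92² = 0.8464; σ² + n·σ₀² = 0.8464 + 6·1.6641 = 10.831.
Posterior precision = 1/σ₀² + n/σ² = 1/1.6641 + 6/0.8464 = (σ² + n·σ₀²)/(σ₀²σ²) = 10.831/(1.6641·0.8464); posterior variance σₙ² = σ₀²σ²/(σ² + n·σ₀²) = 1.6641·0.8464/10.831 = 0.130043.
Posterior SD = √σₙ² = √(1.6641·0.8464/10.831) = 0.3606.

0.3606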